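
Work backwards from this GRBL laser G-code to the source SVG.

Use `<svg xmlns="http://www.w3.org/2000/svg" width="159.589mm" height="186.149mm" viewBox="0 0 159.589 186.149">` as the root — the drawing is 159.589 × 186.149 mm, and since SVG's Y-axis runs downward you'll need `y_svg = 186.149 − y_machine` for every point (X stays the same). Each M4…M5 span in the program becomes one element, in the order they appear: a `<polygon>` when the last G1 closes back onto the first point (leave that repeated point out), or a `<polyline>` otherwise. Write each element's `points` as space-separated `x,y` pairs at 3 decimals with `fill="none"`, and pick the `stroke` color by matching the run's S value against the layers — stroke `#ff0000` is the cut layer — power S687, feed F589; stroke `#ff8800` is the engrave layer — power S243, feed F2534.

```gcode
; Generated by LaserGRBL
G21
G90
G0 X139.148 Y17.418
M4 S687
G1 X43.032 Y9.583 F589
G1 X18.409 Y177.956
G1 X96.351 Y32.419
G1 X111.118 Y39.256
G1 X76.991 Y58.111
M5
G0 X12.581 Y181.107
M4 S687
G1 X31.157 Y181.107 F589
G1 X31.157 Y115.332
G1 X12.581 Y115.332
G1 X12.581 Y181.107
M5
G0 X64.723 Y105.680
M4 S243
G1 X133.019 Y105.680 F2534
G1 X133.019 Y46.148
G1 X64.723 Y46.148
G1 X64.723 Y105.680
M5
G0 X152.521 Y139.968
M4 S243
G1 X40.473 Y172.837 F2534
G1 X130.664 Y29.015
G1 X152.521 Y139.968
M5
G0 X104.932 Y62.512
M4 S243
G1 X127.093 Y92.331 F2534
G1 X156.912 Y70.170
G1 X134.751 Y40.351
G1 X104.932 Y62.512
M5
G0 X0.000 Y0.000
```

Each laser-on run becomes one SVG element. Flip Y back into SVG space with y_svg = 186.149 − y_machine.

Run 1: power S687 maps to stroke `#ff0000` (cut). The run is open, so emit a `<polyline>` with points (Y-flipped): 139.148,168.731 43.032,176.566 18.409,8.193 96.351,153.730 111.118,146.893 76.991,128.038.

Run 2: power S687 maps to stroke `#ff0000` (cut). The run returns to its start, so emit a `<polygon>` with points (Y-flipped): 12.581,5.042 31.157,5.042 31.157,70.817 12.581,70.817.

Run 3: power S243 maps to stroke `#ff8800` (engrave). The run returns to its start, so emit a `<polygon>` with points (Y-flipped): 64.723,80.469 133.019,80.469 133.019,140.001 64.723,140.001.

Run 4: the run's S243 means `#ff8800` (engrave). The run returns to its start, so emit a `<polygon>` with points (Y-flipped): 152.521,46.181 40.473,13.312 130.664,157.134.

Run 5: the run's S243 means `#ff8800` (engrave). The run returns to its start, so emit a `<polygon>` with points (Y-flipped): 104.932,123.637 127.093,93.818 156.912,115.979 134.751,145.798.

<svg xmlns="http://www.w3.org/2000/svg" width="159.589mm" height="186.149mm" viewBox="0 0 159.589 186.149">
  <polyline points="139.148,168.731 43.032,176.566 18.409,8.193 96.351,153.730 111.118,146.893 76.991,128.038" fill="none" stroke="#ff0000"/>
  <polygon points="12.581,5.042 31.157,5.042 31.157,70.817 12.581,70.817" fill="none" stroke="#ff0000"/>
  <polygon points="64.723,80.469 133.019,80.469 133.019,140.001 64.723,140.001" fill="none" stroke="#ff8800"/>
  <polygon points="152.521,46.181 40.473,13.312 130.664,157.134" fill="none" stroke="#ff8800"/>
  <polygon points="104.932,123.637 127.093,93.818 156.912,115.979 134.751,145.798" fill="none" stroke="#ff8800"/>
</svg>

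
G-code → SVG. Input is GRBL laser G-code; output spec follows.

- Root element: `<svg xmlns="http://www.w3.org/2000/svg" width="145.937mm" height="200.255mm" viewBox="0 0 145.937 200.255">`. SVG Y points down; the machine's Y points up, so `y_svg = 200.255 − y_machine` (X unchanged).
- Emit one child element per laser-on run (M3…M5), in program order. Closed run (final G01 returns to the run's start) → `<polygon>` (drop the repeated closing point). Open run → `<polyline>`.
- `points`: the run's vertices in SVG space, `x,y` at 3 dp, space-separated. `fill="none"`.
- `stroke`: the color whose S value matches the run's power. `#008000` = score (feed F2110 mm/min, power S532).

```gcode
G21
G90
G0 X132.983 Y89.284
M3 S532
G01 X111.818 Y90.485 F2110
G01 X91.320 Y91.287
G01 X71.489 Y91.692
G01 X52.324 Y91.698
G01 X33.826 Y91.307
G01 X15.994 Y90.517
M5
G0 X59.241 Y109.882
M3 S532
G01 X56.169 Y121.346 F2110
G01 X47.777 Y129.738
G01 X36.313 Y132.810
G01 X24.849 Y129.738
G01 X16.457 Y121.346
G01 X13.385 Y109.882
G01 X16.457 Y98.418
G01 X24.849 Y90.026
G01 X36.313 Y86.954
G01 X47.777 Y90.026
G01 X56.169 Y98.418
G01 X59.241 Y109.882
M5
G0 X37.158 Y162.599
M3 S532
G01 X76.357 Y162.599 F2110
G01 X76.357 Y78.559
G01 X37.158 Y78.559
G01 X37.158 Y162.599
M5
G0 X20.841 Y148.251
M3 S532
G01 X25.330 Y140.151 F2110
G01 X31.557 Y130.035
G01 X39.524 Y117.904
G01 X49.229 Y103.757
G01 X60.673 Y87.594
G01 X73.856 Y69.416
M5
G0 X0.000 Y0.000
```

Machine Y-up, SVG Y-down with viewBox height 200.255, so y_svg = 200.255 − y_machine; X carries over. Every run uses S532, so all elements get stroke `#008000` (score).

Run 1: The run is open, so emit a `<polyline>` with points (Y-flipped): 132.983,110.971 111.818,109.770 91.320,108.968 71.489,108.563 52.324,108.557 33.826,108.948 15.994,109.738.

Run 2: The run returns to its start, so emit a `<polygon>` with points (Y-flipped): 59.241,90.373 56.169,78.909 47.777,70.517 36.313,67.445 24.849,70.517 16.457,78.909 13.385,90.373 16.457,101.837 24.849,110.229 36.313,113.301 47.777,110.229 56.169,101.837.

Run 3: The run returns to its start, so emit a `<polygon>` with points (Y-flipped): 37.158,37.656 76.357,37.656 76.357,121.696 37.158,121.696.

Run 4: The run is open, so emit a `<polyline>` with points (Y-flipped): 20.841,52.004 25.330,60.104 31.557,70.220 39.524,82.351 49.229,96.498 60.673,112.661 73.856,130.839.

<svg xmlns="http://www.w3.org/2000/svg" width="145.937mm" height="200.255mm" viewBox="0 0 145.937 200.255">
  <polyline points="132.983,110.971 111.818,109.770 91.320,108.968 71.489,108.563 52.324,108.557 33.826,108.948 15.994,109.738" fill="none" stroke="#008000"/>
  <polygon points="59.241,90.373 56.169,78.909 47.777,70.517 36.313,67.445 24.849,70.517 16.457,78.909 13.385,90.373 16.457,101.837 24.849,110.229 36.313,113.301 47.777,110.229 56.169,101.837" fill="none" stroke="#008000"/>
  <polygon points="37.158,37.656 76.357,37.656 76.357,121.696 37.158,121.696" fill="none" stroke="#008000"/>
  <polyline points="20.841,52.004 25.330,60.104 31.557,70.220 39.524,82.351 49.229,96.498 60.673,112.661 73.856,130.839" fill="none" stroke="#008000"/>
</svg>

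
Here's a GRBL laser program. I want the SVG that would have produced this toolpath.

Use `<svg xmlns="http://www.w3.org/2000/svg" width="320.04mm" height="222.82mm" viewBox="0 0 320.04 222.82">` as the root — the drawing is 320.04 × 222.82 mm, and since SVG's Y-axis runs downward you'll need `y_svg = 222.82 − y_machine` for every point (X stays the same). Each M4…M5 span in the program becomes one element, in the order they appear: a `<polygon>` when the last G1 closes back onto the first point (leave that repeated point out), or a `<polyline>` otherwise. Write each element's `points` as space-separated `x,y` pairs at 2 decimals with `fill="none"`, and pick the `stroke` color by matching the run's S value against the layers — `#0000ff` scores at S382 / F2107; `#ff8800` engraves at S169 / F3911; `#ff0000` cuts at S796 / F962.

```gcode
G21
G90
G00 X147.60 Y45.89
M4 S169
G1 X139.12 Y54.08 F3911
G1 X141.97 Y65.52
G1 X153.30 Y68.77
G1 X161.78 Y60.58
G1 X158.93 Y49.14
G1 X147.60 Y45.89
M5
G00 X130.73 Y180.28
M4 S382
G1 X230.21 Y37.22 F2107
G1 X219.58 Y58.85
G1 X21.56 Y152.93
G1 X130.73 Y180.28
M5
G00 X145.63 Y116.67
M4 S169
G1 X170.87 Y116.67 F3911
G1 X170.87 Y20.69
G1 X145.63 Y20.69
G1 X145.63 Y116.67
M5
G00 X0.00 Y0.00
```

<svg xmlns="http://www.w3.org/2000/svg" width="320.04mm" height="222.82mm" viewBox="0 0 320.04 222.82">
  <polygon points="147.60,176.93 139.12,168.74 141.97,157.30 153.30,154.05 161.78,162.24 158.93,173.68" fill="none" stroke="#ff8800"/>
  <polygon points="130.73,42.54 230.21,185.60 219.58,163.97 21.56,69.89" fill="none" stroke="#0000ff"/>
  <polygon points="145.63,106.15 170.87,106.15 170.87,202.13 145.63,202.13" fill="none" stroke="#ff8800"/>
</svg>

Each laser-on run becomes one SVG element. Flip Y back into SVG space with y_svg = 222.82 − y_machine.

Run 1: the run's S169 means `#ff8800` (engrave). The run returns to its start, so emit a `<polygon>` with points (Y-flipped): 147.60,176.93 139.12,168.74 141.97,157.30 153.30,154.05 161.78,162.24 158.93,173.68.

Run 2: S382 ⇒ score layer `#0000ff`. The run returns to its start, so emit a `<polygon>` with points (Y-flipped): 130.73,42.54 230.21,185.60 219.58,163.97 21.56,69.89.

Run 3: power S169 maps to stroke `#ff8800` (engrave). The run returns to its start, so emit a `<polygon>` with points (Y-flipped): 145.63,106.15 170.87,106.15 170.87,202.13 145.63,202.13.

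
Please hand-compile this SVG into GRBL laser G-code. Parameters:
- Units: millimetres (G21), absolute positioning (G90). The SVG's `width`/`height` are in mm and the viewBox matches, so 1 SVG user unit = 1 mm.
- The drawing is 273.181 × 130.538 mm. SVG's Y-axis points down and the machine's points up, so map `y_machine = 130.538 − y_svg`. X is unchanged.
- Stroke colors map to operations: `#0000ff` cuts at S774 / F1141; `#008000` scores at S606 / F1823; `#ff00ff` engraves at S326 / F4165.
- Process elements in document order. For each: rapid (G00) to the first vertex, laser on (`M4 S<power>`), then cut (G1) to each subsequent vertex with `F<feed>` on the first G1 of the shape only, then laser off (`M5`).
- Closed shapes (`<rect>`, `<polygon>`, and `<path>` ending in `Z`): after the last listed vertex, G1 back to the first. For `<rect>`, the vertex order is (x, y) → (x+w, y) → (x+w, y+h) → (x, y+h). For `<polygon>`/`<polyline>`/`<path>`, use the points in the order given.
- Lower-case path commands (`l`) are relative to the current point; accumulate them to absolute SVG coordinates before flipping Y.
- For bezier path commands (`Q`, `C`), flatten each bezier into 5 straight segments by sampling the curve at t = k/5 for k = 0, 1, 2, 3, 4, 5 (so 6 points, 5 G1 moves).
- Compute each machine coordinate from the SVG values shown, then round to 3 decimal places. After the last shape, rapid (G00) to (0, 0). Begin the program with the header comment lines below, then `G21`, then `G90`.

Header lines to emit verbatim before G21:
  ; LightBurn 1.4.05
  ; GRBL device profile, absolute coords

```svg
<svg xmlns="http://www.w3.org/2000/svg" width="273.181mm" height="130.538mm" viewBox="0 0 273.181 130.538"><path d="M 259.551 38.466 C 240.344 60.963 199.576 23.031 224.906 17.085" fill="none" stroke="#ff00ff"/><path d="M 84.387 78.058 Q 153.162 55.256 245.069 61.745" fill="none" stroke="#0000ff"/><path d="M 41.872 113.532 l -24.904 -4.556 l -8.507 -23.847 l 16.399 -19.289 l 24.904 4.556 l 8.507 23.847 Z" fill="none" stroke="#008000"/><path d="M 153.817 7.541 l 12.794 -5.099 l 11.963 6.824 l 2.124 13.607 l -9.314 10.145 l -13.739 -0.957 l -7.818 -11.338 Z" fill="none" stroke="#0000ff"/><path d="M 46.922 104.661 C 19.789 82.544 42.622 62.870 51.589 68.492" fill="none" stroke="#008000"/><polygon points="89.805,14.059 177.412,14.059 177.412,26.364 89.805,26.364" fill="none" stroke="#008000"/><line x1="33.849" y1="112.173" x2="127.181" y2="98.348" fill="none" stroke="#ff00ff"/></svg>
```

1 u = 1 mm; y_m = 130.538 − y.

[1] `<path>` cubic bezier, #ff00ff→engrave S326 F4165: (259.551,92.072) → (246.141,85.086) → (231.763,88.167) → (220.627,96.879) → (216.938,106.786) → (224.906,113.453)

[2] `<path>` quadratic bezier, #0000ff→cut S774 F1141: (84.387,52.480) → (112.822,60.429) → (143.108,66.035) → (175.245,69.298) → (209.231,70.217) → (245.069,68.793)

[3] `<path>` regular polygon, #008000→score S606 F1823: (41.872,17.006) → (16.968,21.562) → (8.461,45.409) → (24.860,64.698) → (49.764,60.142) → (58.271,36.295) → (41.872,17.006) (closed)

[4] `<path>` regular polygon, #0000ff→cut S774 F1141: (153.817,122.997) → (166.611,128.096) → (178.574,121.272) → (180.698,107.665) → (171.384,97.520) → (157.645,98.477) → (149.827,109.815) → (153.817,122.997) (closed)

[5] `<path>` cubic bezier, #008000→score S606 F1823: (46.922,25.877) → (36.127,38.671) → (34.261,49.782) → (38.258,58.113) → (45.056,62.567) → (51.589,62.046)

[6] `<polygon>` rectangle, #008000→score S606 F1823: (89.805,116.479) → (177.412,116.479) → (177.412,104.174) → (89.805,104.174) → (89.805,116.479) (closed)

[7] `<line>` line segment, #ff00ff→engrave S326 F4165: (33.849,18.365) → (127.181,32.190)

; LightBurn 1.4.05
; GRBL device profile, absolute coords
G21
G90
G00 X259.551 Y92.072
M4 S326
G1 X246.141 Y85.086 F4165
G1 X231.763 Y88.167
G1 X220.627 Y96.879
G1 X216.938 Y106.786
G1 X224.906 Y113.453
M5
G00 X84.387 Y52.480
M4 S774
G1 X112.822 Y60.429 F1141
G1 X143.108 Y66.035
G1 X175.245 Y69.298
G1 X209.231 Y70.217
G1 X245.069 Y68.793
M5
G00 X41.872 Y17.006
M4 S606
G1 X16.968 Y21.562 F1823
G1 X8.461 Y45.409
G1 X24.860 Y64.698
G1 X49.764 Y60.142
G1 X58.271 Y36.295
G1 X41.872 Y17.006
M5
G00 X153.817 Y122.997
M4 S774
G1 X166.611 Y128.096 F1141
G1 X178.574 Y121.272
G1 X180.698 Y107.665
G1 X171.384 Y97.520
G1 X157.645 Y98.477
G1 X149.827 Y109.815
G1 X153.817 Y122.997
M5
G00 X46.922 Y25.877
M4 S606
G1 X36.127 Y38.671 F1823
G1 X34.261 Y49.782
G1 X38.258 Y58.113
G1 X45.056 Y62.567
G1 X51.589 Y62.046
M5
G00 X89.805 Y116.479
M4 S606
G1 X177.412 Y116.479 F1823
G1 X177.412 Y104.174
G1 X89.805 Y104.174
G1 X89.805 Y116.479
M5
G00 X33.849 Y18.365
M4 S326
G1 X127.181 Y32.190 F4165
M5
G00 X0.000 Y0.000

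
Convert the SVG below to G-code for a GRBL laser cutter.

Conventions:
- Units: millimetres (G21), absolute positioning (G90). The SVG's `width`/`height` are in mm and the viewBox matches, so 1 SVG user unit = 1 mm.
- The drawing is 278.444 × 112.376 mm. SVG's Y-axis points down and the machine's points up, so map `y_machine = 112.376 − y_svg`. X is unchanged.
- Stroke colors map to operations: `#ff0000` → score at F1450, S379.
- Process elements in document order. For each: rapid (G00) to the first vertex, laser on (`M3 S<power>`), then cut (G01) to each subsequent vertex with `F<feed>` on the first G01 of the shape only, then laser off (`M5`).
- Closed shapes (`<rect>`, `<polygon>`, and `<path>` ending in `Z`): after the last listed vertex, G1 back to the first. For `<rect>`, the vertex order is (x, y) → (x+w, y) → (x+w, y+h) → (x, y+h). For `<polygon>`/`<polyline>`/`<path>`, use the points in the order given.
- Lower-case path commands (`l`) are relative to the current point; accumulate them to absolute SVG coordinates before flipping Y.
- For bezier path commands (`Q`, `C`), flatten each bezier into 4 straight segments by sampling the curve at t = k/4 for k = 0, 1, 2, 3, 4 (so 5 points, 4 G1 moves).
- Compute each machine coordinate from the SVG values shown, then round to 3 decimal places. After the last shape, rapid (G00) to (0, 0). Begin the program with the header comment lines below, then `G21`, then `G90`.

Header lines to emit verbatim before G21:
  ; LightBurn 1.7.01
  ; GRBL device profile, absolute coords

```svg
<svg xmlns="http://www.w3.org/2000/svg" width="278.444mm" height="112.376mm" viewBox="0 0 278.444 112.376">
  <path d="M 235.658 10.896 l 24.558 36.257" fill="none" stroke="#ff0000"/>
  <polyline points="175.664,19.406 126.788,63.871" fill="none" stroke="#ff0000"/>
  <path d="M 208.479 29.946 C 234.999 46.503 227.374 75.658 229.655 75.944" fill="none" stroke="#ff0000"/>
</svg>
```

; LightBurn 1.7.01
; GRBL device profile, absolute coords
G21
G90
G00 X235.658 Y101.480
M3 S379
G01 X260.216 Y65.223 F1450
M5
G00 X175.664 Y92.970
M3 S379
G01 X126.788 Y48.505 F1450
M5
G00 X208.479 Y82.430
M3 S379
G01 X222.655 Y68.298 F1450
G01 X228.157 Y53.329
G01 X229.113 Y41.412
G01 X229.655 Y36.432
M5
G00 X0.000 Y0.000

Since the viewBox matches the mm dimensions, user units are millimetres directly. The only transform is the Y-flip y_m = 112.376 − y_svg.

Shape 1 is a line segment drawn with `<path>`. Its stroke #ff0000 means score at S379, F1450. After flipping Y the toolpath is (235.658,101.480) → (260.216,65.223).

Shape 2 is a line segment drawn with `<polyline>`. Its stroke #ff0000 means score at S379, F1450. After flipping Y the toolpath is (175.664,92.970) → (126.788,48.505).

Shape 3 is a cubic bezier drawn with `<path>`. Its stroke #ff0000 means score at S379, F1450. After flipping Y the toolpath is (208.479,82.430) → (222.655,68.298) → (228.157,53.329) → (229.113,41.412) → (229.655,36.432).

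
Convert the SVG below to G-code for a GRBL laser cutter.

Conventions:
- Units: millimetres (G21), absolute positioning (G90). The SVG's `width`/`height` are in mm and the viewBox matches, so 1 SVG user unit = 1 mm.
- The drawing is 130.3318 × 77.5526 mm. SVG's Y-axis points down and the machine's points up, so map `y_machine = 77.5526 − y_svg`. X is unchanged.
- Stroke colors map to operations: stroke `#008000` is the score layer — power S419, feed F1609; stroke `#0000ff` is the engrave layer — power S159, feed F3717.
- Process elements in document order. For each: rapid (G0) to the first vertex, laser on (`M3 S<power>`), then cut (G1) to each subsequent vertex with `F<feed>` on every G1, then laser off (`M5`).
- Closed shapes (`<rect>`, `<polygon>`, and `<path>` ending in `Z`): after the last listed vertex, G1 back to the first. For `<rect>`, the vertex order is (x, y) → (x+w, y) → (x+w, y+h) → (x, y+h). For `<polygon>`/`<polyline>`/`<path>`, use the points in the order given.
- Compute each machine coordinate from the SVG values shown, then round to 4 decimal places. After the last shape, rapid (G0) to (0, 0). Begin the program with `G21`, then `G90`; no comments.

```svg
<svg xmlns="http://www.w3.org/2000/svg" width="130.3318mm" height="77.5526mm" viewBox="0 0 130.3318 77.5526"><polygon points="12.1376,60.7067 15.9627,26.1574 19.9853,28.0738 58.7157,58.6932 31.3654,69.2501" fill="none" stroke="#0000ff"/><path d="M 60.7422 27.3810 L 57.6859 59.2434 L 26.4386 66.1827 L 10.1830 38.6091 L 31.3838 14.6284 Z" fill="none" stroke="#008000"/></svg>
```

G21
G90
G0 X12.1376 Y16.8459
M3 S159
G1 X15.9627 Y51.3952 F3717
G1 X19.9853 Y49.4788 F3717
G1 X58.7157 Y18.8594 F3717
G1 X31.3654 Y8.3025 F3717
G1 X12.1376 Y16.8459 F3717
M5
G0 X60.7422 Y50.1716
M3 S419
G1 X57.6859 Y18.3092 F1609
G1 X26.4386 Y11.3699 F1609
G1 X10.1830 Y38.9435 F1609
G1 X31.3838 Y62.9242 F1609
G1 X60.7422 Y50.1716 F1609
M5
G0 X0.0000 Y0.0000

1 u = 1 mm; y_m = 77.5526 − y.

[1] `<polygon>` closed polygon, #0000ff→engrave S159 F3717: (12.1376,16.8459) → (15.9627,51.3952) → (19.9853,49.4788) → (58.7157,18.8594) → (31.3654,8.3025) → (12.1376,16.8459) (closed)

[2] `<path>` regular polygon, #008000→score S419 F1609: (60.7422,50.1716) → (57.6859,18.3092) → (26.4386,11.3699) → (10.1830,38.9435) → (31.3838,62.9242) → (60.7422,50.1716) (closed)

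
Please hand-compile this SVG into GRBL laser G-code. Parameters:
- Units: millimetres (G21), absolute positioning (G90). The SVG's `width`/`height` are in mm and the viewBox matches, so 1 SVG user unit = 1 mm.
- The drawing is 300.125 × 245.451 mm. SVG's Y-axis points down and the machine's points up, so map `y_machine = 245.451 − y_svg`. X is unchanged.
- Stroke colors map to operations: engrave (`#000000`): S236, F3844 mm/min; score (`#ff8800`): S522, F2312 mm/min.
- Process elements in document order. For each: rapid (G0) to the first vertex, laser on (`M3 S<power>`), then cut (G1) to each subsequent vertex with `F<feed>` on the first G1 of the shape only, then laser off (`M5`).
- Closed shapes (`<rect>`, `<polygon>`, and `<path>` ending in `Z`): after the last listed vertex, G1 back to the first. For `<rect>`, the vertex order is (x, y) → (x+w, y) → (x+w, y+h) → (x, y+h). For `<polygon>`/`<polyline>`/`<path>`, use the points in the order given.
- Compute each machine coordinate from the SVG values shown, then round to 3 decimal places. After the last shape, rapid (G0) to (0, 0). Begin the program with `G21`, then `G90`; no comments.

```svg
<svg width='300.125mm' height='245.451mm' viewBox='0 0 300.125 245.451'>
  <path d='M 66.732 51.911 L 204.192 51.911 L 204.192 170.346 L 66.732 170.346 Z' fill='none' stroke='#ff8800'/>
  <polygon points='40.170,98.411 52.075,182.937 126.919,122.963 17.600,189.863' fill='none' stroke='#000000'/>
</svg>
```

viewBox `0 0 300.125 245.451` with mm width/height → 1 unit = 1 mm. Flip: y_m = 245.451 − y_svg.

**Shape 1** — `<path>` rectangle, stroke `#ff8800` → score (S522, F2312). Machine vertices: (66.732,193.540) → (204.192,193.540) → (204.192,75.105) → (66.732,75.105) → (66.732,193.540). Closed: final G1 returns to the first vertex.

**Shape 2** — `<polygon>` closed polygon, stroke `#000000` → engrave (S236, F3844). Machine vertices: (40.170,147.040) → (52.075,62.514) → (126.919,122.488) → (17.600,55.588) → (40.170,147.040). Closed: final G1 returns to the first vertex.

G21
G90
G0 X66.732 Y193.540
M3 S522
G1 X204.192 Y193.540 F2312
G1 X204.192 Y75.105
G1 X66.732 Y75.105
G1 X66.732 Y193.540
M5
G0 X40.170 Y147.040
M3 S236
G1 X52.075 Y62.514 F3844
G1 X126.919 Y122.488
G1 X17.600 Y55.588
G1 X40.170 Y147.040
M5
G0 X0.000 Y0.000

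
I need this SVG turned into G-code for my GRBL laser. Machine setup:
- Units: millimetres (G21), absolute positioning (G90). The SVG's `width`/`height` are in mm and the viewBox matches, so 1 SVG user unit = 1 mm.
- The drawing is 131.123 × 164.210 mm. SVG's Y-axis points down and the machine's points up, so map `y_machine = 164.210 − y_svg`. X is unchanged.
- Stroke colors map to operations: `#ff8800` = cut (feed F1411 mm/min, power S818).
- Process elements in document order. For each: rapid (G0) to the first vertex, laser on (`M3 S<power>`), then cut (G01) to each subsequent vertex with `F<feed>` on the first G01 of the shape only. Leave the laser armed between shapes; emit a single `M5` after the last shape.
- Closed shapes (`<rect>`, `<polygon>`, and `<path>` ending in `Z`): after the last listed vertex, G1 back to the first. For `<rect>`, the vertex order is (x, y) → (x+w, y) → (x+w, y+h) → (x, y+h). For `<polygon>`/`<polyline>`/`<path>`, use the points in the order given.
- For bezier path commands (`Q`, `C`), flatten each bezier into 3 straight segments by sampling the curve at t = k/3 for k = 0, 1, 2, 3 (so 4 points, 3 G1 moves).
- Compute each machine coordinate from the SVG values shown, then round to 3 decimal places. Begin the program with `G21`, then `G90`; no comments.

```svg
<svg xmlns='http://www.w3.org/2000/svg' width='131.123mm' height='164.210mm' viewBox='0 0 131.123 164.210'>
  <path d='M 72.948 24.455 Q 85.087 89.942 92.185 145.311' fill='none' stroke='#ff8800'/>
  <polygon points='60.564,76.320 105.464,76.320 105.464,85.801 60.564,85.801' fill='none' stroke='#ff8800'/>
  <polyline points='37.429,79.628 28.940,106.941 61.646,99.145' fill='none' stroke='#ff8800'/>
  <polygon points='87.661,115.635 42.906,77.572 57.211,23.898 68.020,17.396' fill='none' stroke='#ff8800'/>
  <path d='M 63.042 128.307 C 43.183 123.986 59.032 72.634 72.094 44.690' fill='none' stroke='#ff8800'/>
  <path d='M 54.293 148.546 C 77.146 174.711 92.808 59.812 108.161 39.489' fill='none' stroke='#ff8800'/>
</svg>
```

viewBox `0 0 131.123 164.210` with mm width/height → 1 unit = 1 mm. Flip: y_m = 164.210 − y_svg.

**Shape 1** — `<path>` quadratic bezier, stroke `#ff8800` → cut (S818, F1411). Control points (SVG): P0=(72.948,24.455), P1=(85.087,89.942), P2=(92.185,145.311); sampled at t=k/3. Machine vertices: (72.948,139.755) → (80.481,97.221) → (86.893,56.936) → (92.185,18.899). Open path.

**Shape 2** — `<polygon>` rectangle, stroke `#ff8800` → cut (S818, F1411). Machine vertices: (60.564,87.890) → (105.464,87.890) → (105.464,78.409) → (60.564,78.409) → (60.564,87.890). Closed: final G1 returns to the first vertex.

**Shape 3** — `<polyline>` open polyline, stroke `#ff8800` → cut (S818, F1411). Machine vertices: (37.429,84.582) → (28.940,57.269) → (61.646,65.065). Open path.

**Shape 4** — `<polygon>` closed polygon, stroke `#ff8800` → cut (S818, F1411). Machine vertices: (87.661,48.575) → (42.906,86.638) → (57.211,140.312) → (68.020,146.814) → (87.661,48.575). Closed: final G1 returns to the first vertex.

**Shape 5** — `<path>` cubic bezier, stroke `#ff8800` → cut (S818, F1411). Control points (SVG): P0=(63.042,128.307), P1=(43.183,123.986), P2=(59.032,72.634), P3=(72.094,44.690); sampled at t=k/3. Machine vertices: (63.042,35.903) → (53.660,53.292) → (59.529,86.382) → (72.094,119.520). Open path.

**Shape 6** — `<path>` cubic bezier, stroke `#ff8800` → cut (S818, F1411). Control points (SVG): P0=(54.293,148.546), P1=(77.146,174.711), P2=(92.808,59.812), P3=(108.161,39.489); sampled at t=k/3. Machine vertices: (54.293,15.664) → (75.004,27.793) → (92.450,81.600) → (108.161,124.721). Open path.

G21
G90
G0 X72.948 Y139.755
M3 S818
G01 X80.481 Y97.221 F1411
G01 X86.893 Y56.936
G01 X92.185 Y18.899
G0 X60.564 Y87.890
M3 S818
G01 X105.464 Y87.890 F1411
G01 X105.464 Y78.409
G01 X60.564 Y78.409
G01 X60.564 Y87.890
G0 X37.429 Y84.582
M3 S818
G01 X28.940 Y57.269 F1411
G01 X61.646 Y65.065
G0 X87.661 Y48.575
M3 S818
G01 X42.906 Y86.638 F1411
G01 X57.211 Y140.312
G01 X68.020 Y146.814
G01 X87.661 Y48.575
G0 X63.042 Y35.903
M3 S818
G01 X53.660 Y53.292 F1411
G01 X59.529 Y86.382
G01 X72.094 Y119.520
G0 X54.293 Y15.664
M3 S818
G01 X75.004 Y27.793 F1411
G01 X92.450 Y81.600
G01 X108.161 Y124.721
M5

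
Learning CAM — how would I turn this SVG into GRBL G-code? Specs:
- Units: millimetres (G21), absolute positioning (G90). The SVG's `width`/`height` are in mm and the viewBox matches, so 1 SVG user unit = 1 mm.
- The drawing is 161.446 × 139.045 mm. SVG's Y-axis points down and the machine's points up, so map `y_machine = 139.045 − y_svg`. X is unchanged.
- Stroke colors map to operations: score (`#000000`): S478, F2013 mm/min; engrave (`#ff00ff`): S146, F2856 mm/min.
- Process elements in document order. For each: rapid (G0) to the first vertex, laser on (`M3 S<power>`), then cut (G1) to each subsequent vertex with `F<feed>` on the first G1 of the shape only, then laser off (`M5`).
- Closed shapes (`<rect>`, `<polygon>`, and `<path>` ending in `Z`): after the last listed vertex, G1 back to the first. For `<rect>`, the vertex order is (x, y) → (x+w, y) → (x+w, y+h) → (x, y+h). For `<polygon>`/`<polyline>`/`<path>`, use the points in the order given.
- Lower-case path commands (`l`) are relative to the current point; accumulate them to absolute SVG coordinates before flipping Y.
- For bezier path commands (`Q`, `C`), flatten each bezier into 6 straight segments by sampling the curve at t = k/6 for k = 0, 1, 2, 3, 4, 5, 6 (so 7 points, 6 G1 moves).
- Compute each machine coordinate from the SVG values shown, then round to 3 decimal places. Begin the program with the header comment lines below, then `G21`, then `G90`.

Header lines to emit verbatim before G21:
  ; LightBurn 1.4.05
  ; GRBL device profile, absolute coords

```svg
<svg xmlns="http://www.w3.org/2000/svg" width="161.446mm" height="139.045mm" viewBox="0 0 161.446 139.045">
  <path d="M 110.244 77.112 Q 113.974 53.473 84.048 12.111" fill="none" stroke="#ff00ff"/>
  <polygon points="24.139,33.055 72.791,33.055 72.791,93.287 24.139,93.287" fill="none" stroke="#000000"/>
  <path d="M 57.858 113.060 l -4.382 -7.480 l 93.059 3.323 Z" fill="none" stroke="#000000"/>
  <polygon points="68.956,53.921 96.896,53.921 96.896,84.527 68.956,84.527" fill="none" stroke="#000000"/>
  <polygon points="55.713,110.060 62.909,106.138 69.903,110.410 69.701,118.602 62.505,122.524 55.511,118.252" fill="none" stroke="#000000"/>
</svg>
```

1 u = 1 mm; y_m = 139.045 − y.

[1] `<path>` quadratic bezier, #ff00ff→engrave S146 F2856: (110.244,61.933) → (110.552,70.305) → (108.991,79.662) → (105.560,90.003) → (100.259,101.329) → (93.088,113.639) → (84.048,126.934)

[2] `<polygon>` rectangle, #000000→score S478 F2013: (24.139,105.990) → (72.791,105.990) → (72.791,45.758) → (24.139,45.758) → (24.139,105.990) (closed)

[3] `<path>` closed polygon, #000000→score S478 F2013: (57.858,25.985) → (53.476,33.465) → (146.535,30.142) → (57.858,25.985) (closed)

[4] `<polygon>` rectangle, #000000→score S478 F2013: (68.956,85.124) → (96.896,85.124) → (96.896,54.518) → (68.956,54.518) → (68.956,85.124) (closed)

[5] `<polygon>` regular polygon, #000000→score S478 F2013: (55.713,28.985) → (62.909,32.907) → (69.903,28.635) → (69.701,20.443) → (62.505,16.521) → (55.511,20.793) → (55.713,28.985) (closed)

; LightBurn 1.4.05
; GRBL device profile, absolute coords
G21
G90
G0 X110.244 Y61.933
M3 S146
G1 X110.552 Y70.305 F2856
G1 X108.991 Y79.662
G1 X105.560 Y90.003
G1 X100.259 Y101.329
G1 X93.088 Y113.639
G1 X84.048 Y126.934
M5
G0 X24.139 Y105.990
M3 S478
G1 X72.791 Y105.990 F2013
G1 X72.791 Y45.758
G1 X24.139 Y45.758
G1 X24.139 Y105.990
M5
G0 X57.858 Y25.985
M3 S478
G1 X53.476 Y33.465 F2013
G1 X146.535 Y30.142
G1 X57.858 Y25.985
M5
G0 X68.956 Y85.124
M3 S478
G1 X96.896 Y85.124 F2013
G1 X96.896 Y54.518
G1 X68.956 Y54.518
G1 X68.956 Y85.124
M5
G0 X55.713 Y28.985
M3 S478
G1 X62.909 Y32.907 F2013
G1 X69.903 Y28.635
G1 X69.701 Y20.443
G1 X62.505 Y16.521
G1 X55.511 Y20.793
G1 X55.713 Y28.985
M5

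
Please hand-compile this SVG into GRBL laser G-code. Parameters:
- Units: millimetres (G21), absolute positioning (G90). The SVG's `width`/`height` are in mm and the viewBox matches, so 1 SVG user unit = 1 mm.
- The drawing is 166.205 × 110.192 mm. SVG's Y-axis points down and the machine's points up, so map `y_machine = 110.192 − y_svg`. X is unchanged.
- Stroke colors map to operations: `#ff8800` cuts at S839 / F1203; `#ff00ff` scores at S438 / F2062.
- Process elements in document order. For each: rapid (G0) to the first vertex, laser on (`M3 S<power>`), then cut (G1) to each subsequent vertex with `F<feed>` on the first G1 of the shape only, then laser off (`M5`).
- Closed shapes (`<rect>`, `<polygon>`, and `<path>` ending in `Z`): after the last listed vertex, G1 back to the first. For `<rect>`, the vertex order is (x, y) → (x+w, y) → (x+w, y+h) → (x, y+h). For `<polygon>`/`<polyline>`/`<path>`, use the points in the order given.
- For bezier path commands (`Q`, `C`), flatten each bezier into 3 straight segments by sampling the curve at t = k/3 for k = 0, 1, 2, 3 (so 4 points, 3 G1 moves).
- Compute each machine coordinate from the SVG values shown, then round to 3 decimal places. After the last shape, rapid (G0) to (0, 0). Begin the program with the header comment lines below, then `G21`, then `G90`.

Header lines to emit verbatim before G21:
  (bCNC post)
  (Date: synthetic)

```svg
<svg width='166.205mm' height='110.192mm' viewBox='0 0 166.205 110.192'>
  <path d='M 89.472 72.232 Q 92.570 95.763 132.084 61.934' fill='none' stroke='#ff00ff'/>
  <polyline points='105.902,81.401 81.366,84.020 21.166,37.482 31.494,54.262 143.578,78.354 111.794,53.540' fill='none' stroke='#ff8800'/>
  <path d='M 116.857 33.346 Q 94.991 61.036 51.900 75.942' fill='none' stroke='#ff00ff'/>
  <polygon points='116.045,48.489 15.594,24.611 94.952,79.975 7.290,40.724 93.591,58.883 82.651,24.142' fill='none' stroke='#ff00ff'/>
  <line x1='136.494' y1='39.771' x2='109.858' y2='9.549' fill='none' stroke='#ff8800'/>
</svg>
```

(bCNC post)
(Date: synthetic)
G21
G90
G0 X89.472 Y37.960
M3 S438
G1 X95.584 Y28.646 F2062
G1 X109.788 Y32.079
G1 X132.084 Y48.258
M5
G0 X105.902 Y28.791
M3 S839
G1 X81.366 Y26.172 F1203
G1 X21.166 Y72.710
G1 X31.494 Y55.930
G1 X143.578 Y31.838
G1 X111.794 Y56.652
M5
G0 X116.857 Y76.846
M3 S438
G1 X99.921 Y59.806 F2062
G1 X78.269 Y45.608
G1 X51.900 Y34.250
M5
G0 X116.045 Y61.703
M3 S438
G1 X15.594 Y85.581 F2062
G1 X94.952 Y30.217
G1 X7.290 Y69.468
G1 X93.591 Y51.309
G1 X82.651 Y86.050
G1 X116.045 Y61.703
M5
G0 X136.494 Y70.421
M3 S839
G1 X109.858 Y100.643 F1203
M5
G0 X0.000 Y0.000

viewBox `0 0 166.205 110.192` with mm width/height → 1 unit = 1 mm. Flip: y_m = 110.192 − y_svg.

**Shape 1** — `<path>` quadratic bezier, stroke `#ff00ff` → score (S438, F2062). Control points (SVG): P0=(89.472,72.232), P1=(92.570,95.763), P2=(132.084,61.934); sampled at t=k/3. Machine vertices: (89.472,37.960) → (95.584,28.646) → (109.788,32.079) → (132.084,48.258). Open path.

**Shape 2** — `<polyline>` open polyline, stroke `#ff8800` → cut (S839, F1203). Machine vertices: (105.902,28.791) → (81.366,26.172) → (21.166,72.710) → (31.494,55.930) → (143.578,31.838) → (111.794,56.652). Open path.

**Shape 3** — `<path>` quadratic bezier, stroke `#ff00ff` → score (S438, F2062). Control points (SVG): P0=(116.857,33.346), P1=(94.991,61.036), P2=(51.900,75.942); sampled at t=k/3. Machine vertices: (116.857,76.846) → (99.921,59.806) → (78.269,45.608) → (51.900,34.250). Open path.

**Shape 4** — `<polygon>` closed polygon, stroke `#ff00ff` → score (S438, F2062). Machine vertices: (116.045,61.703) → (15.594,85.581) → (94.952,30.217) → (7.290,69.468) → (93.591,51.309) → (82.651,86.050) → (116.045,61.703). Closed: final G1 returns to the first vertex.

**Shape 5** — `<line>` line segment, stroke `#ff8800` → cut (S839, F1203). Machine vertices: (136.494,70.421) → (109.858,100.643). Open path.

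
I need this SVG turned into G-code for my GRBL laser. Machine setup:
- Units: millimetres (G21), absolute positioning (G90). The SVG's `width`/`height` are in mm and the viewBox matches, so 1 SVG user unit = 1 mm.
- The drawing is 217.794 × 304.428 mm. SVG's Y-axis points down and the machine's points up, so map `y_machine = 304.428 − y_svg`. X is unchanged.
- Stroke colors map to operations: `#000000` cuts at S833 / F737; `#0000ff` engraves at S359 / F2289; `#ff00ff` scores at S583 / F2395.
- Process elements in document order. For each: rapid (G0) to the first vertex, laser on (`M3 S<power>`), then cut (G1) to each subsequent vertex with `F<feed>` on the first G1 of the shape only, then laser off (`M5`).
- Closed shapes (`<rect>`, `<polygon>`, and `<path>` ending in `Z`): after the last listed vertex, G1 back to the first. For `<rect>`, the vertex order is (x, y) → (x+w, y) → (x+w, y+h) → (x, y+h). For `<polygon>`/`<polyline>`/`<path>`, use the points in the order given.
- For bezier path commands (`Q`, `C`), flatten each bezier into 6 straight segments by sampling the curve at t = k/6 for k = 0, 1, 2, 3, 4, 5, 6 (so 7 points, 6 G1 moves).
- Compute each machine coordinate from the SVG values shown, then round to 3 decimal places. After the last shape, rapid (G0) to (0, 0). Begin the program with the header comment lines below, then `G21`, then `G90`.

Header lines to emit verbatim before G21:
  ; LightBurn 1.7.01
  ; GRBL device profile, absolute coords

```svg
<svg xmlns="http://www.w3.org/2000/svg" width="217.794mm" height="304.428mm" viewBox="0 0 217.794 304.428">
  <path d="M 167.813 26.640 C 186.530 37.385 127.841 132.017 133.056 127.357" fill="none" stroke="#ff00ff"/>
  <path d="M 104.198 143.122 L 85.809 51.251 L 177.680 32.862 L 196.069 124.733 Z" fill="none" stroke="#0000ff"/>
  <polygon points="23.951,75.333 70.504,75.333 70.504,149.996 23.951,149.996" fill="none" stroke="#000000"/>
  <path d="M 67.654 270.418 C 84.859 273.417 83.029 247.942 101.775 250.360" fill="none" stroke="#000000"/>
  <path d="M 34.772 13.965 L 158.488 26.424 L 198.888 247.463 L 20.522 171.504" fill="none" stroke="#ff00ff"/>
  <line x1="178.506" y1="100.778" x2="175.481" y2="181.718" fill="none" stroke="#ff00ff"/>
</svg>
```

; LightBurn 1.7.01
; GRBL device profile, absolute coords
G21
G90
G0 X167.813 Y277.788
M3 S583
G1 X171.375 Y266.273 F2395
G1 X165.962 Y245.865
G1 X155.498 Y221.653
G1 X143.909 Y198.724
G1 X135.120 Y182.167
G1 X133.056 Y177.071
M5
G0 X104.198 Y161.306
M3 S359
G1 X85.809 Y253.177 F2289
G1 X177.680 Y271.566
G1 X196.069 Y179.695
G1 X104.198 Y161.306
M5
G0 X23.951 Y229.095
M3 S833
G1 X70.504 Y229.095 F737
G1 X70.504 Y154.432
G1 X23.951 Y154.432
G1 X23.951 Y229.095
M5
G0 X67.654 Y34.010
M3 S833
G1 X74.854 Y34.622 F737
G1 X79.981 Y38.415
G1 X84.137 Y43.821
G1 X88.421 Y49.276
G1 X93.933 Y53.214
G1 X101.775 Y54.068
M5
G0 X34.772 Y290.463
M3 S583
G1 X158.488 Y278.004 F2395
G1 X198.888 Y56.965
G1 X20.522 Y132.924
M5
G0 X178.506 Y203.650
M3 S583
G1 X175.481 Y122.710 F2395
M5
G0 X0.000 Y0.000

Since the viewBox matches the mm dimensions, user units are millimetres directly. The only transform is the Y-flip y_m = 304.428 − y_svg.

Shape 1 is a cubic bezier drawn with `<path>`. Its stroke #ff00ff means score at S583, F2395. After flipping Y the toolpath is (167.813,277.788) → (171.375,266.273) → (165.962,245.865) → (155.498,221.653) → (143.909,198.724) → (135.120,182.167) → (133.056,177.071).

Shape 2 is a regular polygon drawn with `<path>`. Its stroke #0000ff means engrave at S359, F2289. After flipping Y the toolpath is (104.198,161.306) → (85.809,253.177) → (177.680,271.566) → (196.069,179.695) → (104.198,161.306), returning to the start.

Shape 3 is a rectangle drawn with `<polygon>`. Its stroke #000000 means cut at S833, F737. After flipping Y the toolpath is (23.951,229.095) → (70.504,229.095) → (70.504,154.432) → (23.951,154.432) → (23.951,229.095), returning to the start.

Shape 4 is a cubic bezier drawn with `<path>`. Its stroke #000000 means cut at S833, F737. After flipping Y the toolpath is (67.654,34.010) → (74.854,34.622) → (79.981,38.415) → (84.137,43.821) → (88.421,49.276) → (93.933,53.214) → (101.775,54.068).

Shape 5 is a open polyline drawn with `<path>`. Its stroke #ff00ff means score at S583, F2395. After flipping Y the toolpath is (34.772,290.463) → (158.488,278.004) → (198.888,56.965) → (20.522,132.924).

Shape 6 is a line segment drawn with `<line>`. Its stroke #ff00ff means score at S583, F2395. After flipping Y the toolpath is (178.506,203.650) → (175.481,122.710).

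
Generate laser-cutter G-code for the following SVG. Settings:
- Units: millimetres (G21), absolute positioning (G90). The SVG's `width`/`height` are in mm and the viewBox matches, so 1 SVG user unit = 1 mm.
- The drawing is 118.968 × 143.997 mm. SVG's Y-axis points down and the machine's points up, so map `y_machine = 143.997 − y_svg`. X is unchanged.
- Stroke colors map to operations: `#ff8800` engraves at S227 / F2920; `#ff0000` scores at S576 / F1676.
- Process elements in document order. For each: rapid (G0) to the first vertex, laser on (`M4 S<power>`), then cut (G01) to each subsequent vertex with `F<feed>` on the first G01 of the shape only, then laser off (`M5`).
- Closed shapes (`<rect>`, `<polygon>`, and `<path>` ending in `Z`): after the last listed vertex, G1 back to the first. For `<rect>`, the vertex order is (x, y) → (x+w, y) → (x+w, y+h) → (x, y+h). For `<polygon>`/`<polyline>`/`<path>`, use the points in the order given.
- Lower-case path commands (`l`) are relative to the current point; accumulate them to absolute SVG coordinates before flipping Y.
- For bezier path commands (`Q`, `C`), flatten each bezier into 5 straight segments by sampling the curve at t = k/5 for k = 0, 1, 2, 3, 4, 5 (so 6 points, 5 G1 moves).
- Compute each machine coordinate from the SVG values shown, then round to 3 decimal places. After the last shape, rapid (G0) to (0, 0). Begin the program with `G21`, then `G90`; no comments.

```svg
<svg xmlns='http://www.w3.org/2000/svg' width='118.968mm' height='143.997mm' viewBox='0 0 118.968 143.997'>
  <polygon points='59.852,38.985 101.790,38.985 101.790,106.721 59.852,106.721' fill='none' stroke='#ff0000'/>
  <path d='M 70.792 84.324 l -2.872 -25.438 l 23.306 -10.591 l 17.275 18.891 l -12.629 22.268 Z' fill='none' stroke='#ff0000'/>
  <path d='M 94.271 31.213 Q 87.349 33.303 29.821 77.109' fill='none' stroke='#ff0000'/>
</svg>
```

G21
G90
G0 X59.852 Y105.012
M4 S576
G01 X101.790 Y105.012 F1676
G01 X101.790 Y37.276
G01 X59.852 Y37.276
G01 X59.852 Y105.012
M5
G0 X70.792 Y59.673
M4 S576
G01 X67.920 Y85.111 F1676
G01 X91.226 Y95.702
G01 X108.501 Y76.811
G01 X95.872 Y54.543
G01 X70.792 Y59.673
M5
G0 X94.271 Y112.784
M4 S576
G01 X89.478 Y110.279 F1676
G01 X80.636 Y104.437
G01 X67.746 Y95.258
G01 X50.808 Y82.742
G01 X29.821 Y66.888
M5
G0 X0.000 Y0.000

1 u = 1 mm; y_m = 143.997 − y.

[1] `<polygon>` rectangle, #ff0000→score S576 F1676: (59.852,105.012) → (101.790,105.012) → (101.790,37.276) → (59.852,37.276) → (59.852,105.012) (closed)

[2] `<path>` regular polygon, #ff0000→score S576 F1676: (70.792,59.673) → (67.920,85.111) → (91.226,95.702) → (108.501,76.811) → (95.872,54.543) → (70.792,59.673) (closed)

[3] `<path>` quadratic bezier, #ff0000→score S576 F1676: (94.271,112.784) → (89.478,110.279) → (80.636,104.437) → (67.746,95.258) → (50.808,82.742) → (29.821,66.888)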